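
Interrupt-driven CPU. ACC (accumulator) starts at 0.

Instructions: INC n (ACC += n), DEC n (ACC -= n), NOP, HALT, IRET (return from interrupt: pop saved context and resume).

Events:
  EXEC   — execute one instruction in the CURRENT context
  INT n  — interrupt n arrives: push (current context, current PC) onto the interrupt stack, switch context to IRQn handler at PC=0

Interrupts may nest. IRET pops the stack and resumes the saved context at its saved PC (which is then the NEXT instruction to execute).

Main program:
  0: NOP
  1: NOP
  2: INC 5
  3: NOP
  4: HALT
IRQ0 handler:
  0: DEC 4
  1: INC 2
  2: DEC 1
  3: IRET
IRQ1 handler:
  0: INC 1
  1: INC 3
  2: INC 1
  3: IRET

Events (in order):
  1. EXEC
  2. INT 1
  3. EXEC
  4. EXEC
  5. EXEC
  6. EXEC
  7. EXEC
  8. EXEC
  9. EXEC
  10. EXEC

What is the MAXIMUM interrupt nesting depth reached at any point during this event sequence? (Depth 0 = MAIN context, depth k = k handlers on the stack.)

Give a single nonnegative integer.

Answer: 1

Derivation:
Event 1 (EXEC): [MAIN] PC=0: NOP [depth=0]
Event 2 (INT 1): INT 1 arrives: push (MAIN, PC=1), enter IRQ1 at PC=0 (depth now 1) [depth=1]
Event 3 (EXEC): [IRQ1] PC=0: INC 1 -> ACC=1 [depth=1]
Event 4 (EXEC): [IRQ1] PC=1: INC 3 -> ACC=4 [depth=1]
Event 5 (EXEC): [IRQ1] PC=2: INC 1 -> ACC=5 [depth=1]
Event 6 (EXEC): [IRQ1] PC=3: IRET -> resume MAIN at PC=1 (depth now 0) [depth=0]
Event 7 (EXEC): [MAIN] PC=1: NOP [depth=0]
Event 8 (EXEC): [MAIN] PC=2: INC 5 -> ACC=10 [depth=0]
Event 9 (EXEC): [MAIN] PC=3: NOP [depth=0]
Event 10 (EXEC): [MAIN] PC=4: HALT [depth=0]
Max depth observed: 1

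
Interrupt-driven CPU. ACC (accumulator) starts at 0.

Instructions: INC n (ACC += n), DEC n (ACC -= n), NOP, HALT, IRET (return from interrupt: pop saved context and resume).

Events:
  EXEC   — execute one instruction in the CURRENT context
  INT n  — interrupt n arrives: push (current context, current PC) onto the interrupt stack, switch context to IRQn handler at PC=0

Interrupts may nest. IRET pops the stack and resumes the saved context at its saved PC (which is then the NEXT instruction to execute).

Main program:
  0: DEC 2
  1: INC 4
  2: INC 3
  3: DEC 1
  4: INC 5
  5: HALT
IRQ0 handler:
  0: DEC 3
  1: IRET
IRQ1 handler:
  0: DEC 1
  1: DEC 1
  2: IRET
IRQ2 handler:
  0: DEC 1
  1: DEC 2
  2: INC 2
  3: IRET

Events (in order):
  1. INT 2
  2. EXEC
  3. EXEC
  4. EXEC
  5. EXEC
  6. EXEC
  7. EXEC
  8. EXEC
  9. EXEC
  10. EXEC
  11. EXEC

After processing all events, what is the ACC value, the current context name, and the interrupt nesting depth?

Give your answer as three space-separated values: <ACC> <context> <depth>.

Answer: 8 MAIN 0

Derivation:
Event 1 (INT 2): INT 2 arrives: push (MAIN, PC=0), enter IRQ2 at PC=0 (depth now 1)
Event 2 (EXEC): [IRQ2] PC=0: DEC 1 -> ACC=-1
Event 3 (EXEC): [IRQ2] PC=1: DEC 2 -> ACC=-3
Event 4 (EXEC): [IRQ2] PC=2: INC 2 -> ACC=-1
Event 5 (EXEC): [IRQ2] PC=3: IRET -> resume MAIN at PC=0 (depth now 0)
Event 6 (EXEC): [MAIN] PC=0: DEC 2 -> ACC=-3
Event 7 (EXEC): [MAIN] PC=1: INC 4 -> ACC=1
Event 8 (EXEC): [MAIN] PC=2: INC 3 -> ACC=4
Event 9 (EXEC): [MAIN] PC=3: DEC 1 -> ACC=3
Event 10 (EXEC): [MAIN] PC=4: INC 5 -> ACC=8
Event 11 (EXEC): [MAIN] PC=5: HALT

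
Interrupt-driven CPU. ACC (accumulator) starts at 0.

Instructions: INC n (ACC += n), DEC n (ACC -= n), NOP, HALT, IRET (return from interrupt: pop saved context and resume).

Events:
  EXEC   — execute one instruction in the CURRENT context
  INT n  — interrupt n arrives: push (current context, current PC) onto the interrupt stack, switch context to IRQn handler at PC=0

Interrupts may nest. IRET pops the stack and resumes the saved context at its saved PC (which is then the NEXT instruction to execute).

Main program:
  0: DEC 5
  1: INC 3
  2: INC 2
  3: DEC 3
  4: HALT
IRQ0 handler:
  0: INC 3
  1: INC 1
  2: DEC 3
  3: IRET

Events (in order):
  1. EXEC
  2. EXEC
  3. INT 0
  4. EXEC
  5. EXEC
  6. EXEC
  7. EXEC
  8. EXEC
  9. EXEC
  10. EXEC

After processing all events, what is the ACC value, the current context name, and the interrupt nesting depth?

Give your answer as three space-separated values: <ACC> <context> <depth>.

Event 1 (EXEC): [MAIN] PC=0: DEC 5 -> ACC=-5
Event 2 (EXEC): [MAIN] PC=1: INC 3 -> ACC=-2
Event 3 (INT 0): INT 0 arrives: push (MAIN, PC=2), enter IRQ0 at PC=0 (depth now 1)
Event 4 (EXEC): [IRQ0] PC=0: INC 3 -> ACC=1
Event 5 (EXEC): [IRQ0] PC=1: INC 1 -> ACC=2
Event 6 (EXEC): [IRQ0] PC=2: DEC 3 -> ACC=-1
Event 7 (EXEC): [IRQ0] PC=3: IRET -> resume MAIN at PC=2 (depth now 0)
Event 8 (EXEC): [MAIN] PC=2: INC 2 -> ACC=1
Event 9 (EXEC): [MAIN] PC=3: DEC 3 -> ACC=-2
Event 10 (EXEC): [MAIN] PC=4: HALT

Answer: -2 MAIN 0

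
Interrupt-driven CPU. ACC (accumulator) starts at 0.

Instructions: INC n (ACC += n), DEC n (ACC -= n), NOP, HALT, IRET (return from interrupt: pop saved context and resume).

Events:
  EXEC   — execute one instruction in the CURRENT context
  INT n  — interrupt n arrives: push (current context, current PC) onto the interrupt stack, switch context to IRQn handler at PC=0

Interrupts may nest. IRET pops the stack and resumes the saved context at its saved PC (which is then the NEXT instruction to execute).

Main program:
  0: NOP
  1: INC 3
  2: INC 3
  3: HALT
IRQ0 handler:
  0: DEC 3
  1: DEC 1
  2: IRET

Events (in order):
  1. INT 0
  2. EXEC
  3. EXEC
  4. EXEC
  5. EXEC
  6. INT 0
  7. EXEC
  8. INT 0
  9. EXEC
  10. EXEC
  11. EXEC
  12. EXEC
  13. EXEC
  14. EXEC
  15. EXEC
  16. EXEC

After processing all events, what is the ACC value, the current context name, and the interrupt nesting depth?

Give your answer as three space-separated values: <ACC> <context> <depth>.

Answer: -6 MAIN 0

Derivation:
Event 1 (INT 0): INT 0 arrives: push (MAIN, PC=0), enter IRQ0 at PC=0 (depth now 1)
Event 2 (EXEC): [IRQ0] PC=0: DEC 3 -> ACC=-3
Event 3 (EXEC): [IRQ0] PC=1: DEC 1 -> ACC=-4
Event 4 (EXEC): [IRQ0] PC=2: IRET -> resume MAIN at PC=0 (depth now 0)
Event 5 (EXEC): [MAIN] PC=0: NOP
Event 6 (INT 0): INT 0 arrives: push (MAIN, PC=1), enter IRQ0 at PC=0 (depth now 1)
Event 7 (EXEC): [IRQ0] PC=0: DEC 3 -> ACC=-7
Event 8 (INT 0): INT 0 arrives: push (IRQ0, PC=1), enter IRQ0 at PC=0 (depth now 2)
Event 9 (EXEC): [IRQ0] PC=0: DEC 3 -> ACC=-10
Event 10 (EXEC): [IRQ0] PC=1: DEC 1 -> ACC=-11
Event 11 (EXEC): [IRQ0] PC=2: IRET -> resume IRQ0 at PC=1 (depth now 1)
Event 12 (EXEC): [IRQ0] PC=1: DEC 1 -> ACC=-12
Event 13 (EXEC): [IRQ0] PC=2: IRET -> resume MAIN at PC=1 (depth now 0)
Event 14 (EXEC): [MAIN] PC=1: INC 3 -> ACC=-9
Event 15 (EXEC): [MAIN] PC=2: INC 3 -> ACC=-6
Event 16 (EXEC): [MAIN] PC=3: HALT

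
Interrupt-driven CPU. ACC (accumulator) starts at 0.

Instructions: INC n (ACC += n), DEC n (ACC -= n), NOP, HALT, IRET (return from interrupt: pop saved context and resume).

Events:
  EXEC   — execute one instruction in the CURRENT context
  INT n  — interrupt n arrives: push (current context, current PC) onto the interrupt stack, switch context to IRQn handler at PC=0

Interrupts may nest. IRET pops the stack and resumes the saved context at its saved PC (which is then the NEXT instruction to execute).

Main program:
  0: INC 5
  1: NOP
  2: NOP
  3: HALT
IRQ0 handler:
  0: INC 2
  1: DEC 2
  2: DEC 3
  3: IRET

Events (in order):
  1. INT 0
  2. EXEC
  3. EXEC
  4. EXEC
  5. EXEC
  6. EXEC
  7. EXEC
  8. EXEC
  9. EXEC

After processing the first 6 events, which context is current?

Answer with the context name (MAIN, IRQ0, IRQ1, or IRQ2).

Answer: MAIN

Derivation:
Event 1 (INT 0): INT 0 arrives: push (MAIN, PC=0), enter IRQ0 at PC=0 (depth now 1)
Event 2 (EXEC): [IRQ0] PC=0: INC 2 -> ACC=2
Event 3 (EXEC): [IRQ0] PC=1: DEC 2 -> ACC=0
Event 4 (EXEC): [IRQ0] PC=2: DEC 3 -> ACC=-3
Event 5 (EXEC): [IRQ0] PC=3: IRET -> resume MAIN at PC=0 (depth now 0)
Event 6 (EXEC): [MAIN] PC=0: INC 5 -> ACC=2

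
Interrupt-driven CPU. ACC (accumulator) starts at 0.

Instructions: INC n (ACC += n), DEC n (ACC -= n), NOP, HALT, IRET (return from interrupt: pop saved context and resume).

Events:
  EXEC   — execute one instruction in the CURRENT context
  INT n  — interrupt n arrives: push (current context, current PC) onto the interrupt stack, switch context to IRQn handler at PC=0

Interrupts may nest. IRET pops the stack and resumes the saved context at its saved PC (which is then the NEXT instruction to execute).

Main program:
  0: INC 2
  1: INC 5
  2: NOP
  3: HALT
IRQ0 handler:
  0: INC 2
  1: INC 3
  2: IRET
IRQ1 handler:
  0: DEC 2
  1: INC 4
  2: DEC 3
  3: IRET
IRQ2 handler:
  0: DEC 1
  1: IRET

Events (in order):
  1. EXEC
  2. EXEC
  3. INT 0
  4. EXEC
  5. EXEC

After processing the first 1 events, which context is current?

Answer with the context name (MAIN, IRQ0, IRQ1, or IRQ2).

Event 1 (EXEC): [MAIN] PC=0: INC 2 -> ACC=2

Answer: MAIN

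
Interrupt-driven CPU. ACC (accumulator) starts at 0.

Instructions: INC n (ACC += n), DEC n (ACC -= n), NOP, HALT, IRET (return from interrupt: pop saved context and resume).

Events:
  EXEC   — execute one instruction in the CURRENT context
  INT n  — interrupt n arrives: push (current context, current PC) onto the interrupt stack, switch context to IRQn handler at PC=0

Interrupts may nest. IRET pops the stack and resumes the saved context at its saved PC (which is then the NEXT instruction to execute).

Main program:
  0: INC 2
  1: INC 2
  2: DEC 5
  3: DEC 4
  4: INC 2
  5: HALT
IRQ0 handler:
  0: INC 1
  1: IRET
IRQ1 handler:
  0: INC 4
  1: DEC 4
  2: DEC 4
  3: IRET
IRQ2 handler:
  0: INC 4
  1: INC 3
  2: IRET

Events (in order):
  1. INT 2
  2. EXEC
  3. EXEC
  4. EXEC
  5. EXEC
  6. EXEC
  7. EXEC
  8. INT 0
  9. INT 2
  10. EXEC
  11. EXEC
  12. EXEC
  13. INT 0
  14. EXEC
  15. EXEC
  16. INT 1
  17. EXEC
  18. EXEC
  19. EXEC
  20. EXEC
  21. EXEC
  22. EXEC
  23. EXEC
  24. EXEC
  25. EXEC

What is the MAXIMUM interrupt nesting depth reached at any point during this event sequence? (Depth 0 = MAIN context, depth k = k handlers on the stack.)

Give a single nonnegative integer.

Event 1 (INT 2): INT 2 arrives: push (MAIN, PC=0), enter IRQ2 at PC=0 (depth now 1) [depth=1]
Event 2 (EXEC): [IRQ2] PC=0: INC 4 -> ACC=4 [depth=1]
Event 3 (EXEC): [IRQ2] PC=1: INC 3 -> ACC=7 [depth=1]
Event 4 (EXEC): [IRQ2] PC=2: IRET -> resume MAIN at PC=0 (depth now 0) [depth=0]
Event 5 (EXEC): [MAIN] PC=0: INC 2 -> ACC=9 [depth=0]
Event 6 (EXEC): [MAIN] PC=1: INC 2 -> ACC=11 [depth=0]
Event 7 (EXEC): [MAIN] PC=2: DEC 5 -> ACC=6 [depth=0]
Event 8 (INT 0): INT 0 arrives: push (MAIN, PC=3), enter IRQ0 at PC=0 (depth now 1) [depth=1]
Event 9 (INT 2): INT 2 arrives: push (IRQ0, PC=0), enter IRQ2 at PC=0 (depth now 2) [depth=2]
Event 10 (EXEC): [IRQ2] PC=0: INC 4 -> ACC=10 [depth=2]
Event 11 (EXEC): [IRQ2] PC=1: INC 3 -> ACC=13 [depth=2]
Event 12 (EXEC): [IRQ2] PC=2: IRET -> resume IRQ0 at PC=0 (depth now 1) [depth=1]
Event 13 (INT 0): INT 0 arrives: push (IRQ0, PC=0), enter IRQ0 at PC=0 (depth now 2) [depth=2]
Event 14 (EXEC): [IRQ0] PC=0: INC 1 -> ACC=14 [depth=2]
Event 15 (EXEC): [IRQ0] PC=1: IRET -> resume IRQ0 at PC=0 (depth now 1) [depth=1]
Event 16 (INT 1): INT 1 arrives: push (IRQ0, PC=0), enter IRQ1 at PC=0 (depth now 2) [depth=2]
Event 17 (EXEC): [IRQ1] PC=0: INC 4 -> ACC=18 [depth=2]
Event 18 (EXEC): [IRQ1] PC=1: DEC 4 -> ACC=14 [depth=2]
Event 19 (EXEC): [IRQ1] PC=2: DEC 4 -> ACC=10 [depth=2]
Event 20 (EXEC): [IRQ1] PC=3: IRET -> resume IRQ0 at PC=0 (depth now 1) [depth=1]
Event 21 (EXEC): [IRQ0] PC=0: INC 1 -> ACC=11 [depth=1]
Event 22 (EXEC): [IRQ0] PC=1: IRET -> resume MAIN at PC=3 (depth now 0) [depth=0]
Event 23 (EXEC): [MAIN] PC=3: DEC 4 -> ACC=7 [depth=0]
Event 24 (EXEC): [MAIN] PC=4: INC 2 -> ACC=9 [depth=0]
Event 25 (EXEC): [MAIN] PC=5: HALT [depth=0]
Max depth observed: 2

Answer: 2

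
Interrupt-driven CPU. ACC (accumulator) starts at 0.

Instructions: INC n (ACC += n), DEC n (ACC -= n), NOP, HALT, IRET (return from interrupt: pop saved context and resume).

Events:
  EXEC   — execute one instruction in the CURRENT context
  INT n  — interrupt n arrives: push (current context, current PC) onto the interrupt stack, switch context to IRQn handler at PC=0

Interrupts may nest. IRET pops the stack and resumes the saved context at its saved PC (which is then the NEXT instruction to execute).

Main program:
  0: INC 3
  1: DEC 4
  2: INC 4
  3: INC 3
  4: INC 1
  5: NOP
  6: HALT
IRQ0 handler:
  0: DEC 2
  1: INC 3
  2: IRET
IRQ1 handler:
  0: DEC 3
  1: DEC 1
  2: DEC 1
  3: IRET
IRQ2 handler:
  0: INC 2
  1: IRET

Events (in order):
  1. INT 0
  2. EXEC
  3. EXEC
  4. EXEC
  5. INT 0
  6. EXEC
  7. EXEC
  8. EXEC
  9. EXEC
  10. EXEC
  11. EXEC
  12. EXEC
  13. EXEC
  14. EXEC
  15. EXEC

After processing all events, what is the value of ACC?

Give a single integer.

Answer: 9

Derivation:
Event 1 (INT 0): INT 0 arrives: push (MAIN, PC=0), enter IRQ0 at PC=0 (depth now 1)
Event 2 (EXEC): [IRQ0] PC=0: DEC 2 -> ACC=-2
Event 3 (EXEC): [IRQ0] PC=1: INC 3 -> ACC=1
Event 4 (EXEC): [IRQ0] PC=2: IRET -> resume MAIN at PC=0 (depth now 0)
Event 5 (INT 0): INT 0 arrives: push (MAIN, PC=0), enter IRQ0 at PC=0 (depth now 1)
Event 6 (EXEC): [IRQ0] PC=0: DEC 2 -> ACC=-1
Event 7 (EXEC): [IRQ0] PC=1: INC 3 -> ACC=2
Event 8 (EXEC): [IRQ0] PC=2: IRET -> resume MAIN at PC=0 (depth now 0)
Event 9 (EXEC): [MAIN] PC=0: INC 3 -> ACC=5
Event 10 (EXEC): [MAIN] PC=1: DEC 4 -> ACC=1
Event 11 (EXEC): [MAIN] PC=2: INC 4 -> ACC=5
Event 12 (EXEC): [MAIN] PC=3: INC 3 -> ACC=8
Event 13 (EXEC): [MAIN] PC=4: INC 1 -> ACC=9
Event 14 (EXEC): [MAIN] PC=5: NOP
Event 15 (EXEC): [MAIN] PC=6: HALT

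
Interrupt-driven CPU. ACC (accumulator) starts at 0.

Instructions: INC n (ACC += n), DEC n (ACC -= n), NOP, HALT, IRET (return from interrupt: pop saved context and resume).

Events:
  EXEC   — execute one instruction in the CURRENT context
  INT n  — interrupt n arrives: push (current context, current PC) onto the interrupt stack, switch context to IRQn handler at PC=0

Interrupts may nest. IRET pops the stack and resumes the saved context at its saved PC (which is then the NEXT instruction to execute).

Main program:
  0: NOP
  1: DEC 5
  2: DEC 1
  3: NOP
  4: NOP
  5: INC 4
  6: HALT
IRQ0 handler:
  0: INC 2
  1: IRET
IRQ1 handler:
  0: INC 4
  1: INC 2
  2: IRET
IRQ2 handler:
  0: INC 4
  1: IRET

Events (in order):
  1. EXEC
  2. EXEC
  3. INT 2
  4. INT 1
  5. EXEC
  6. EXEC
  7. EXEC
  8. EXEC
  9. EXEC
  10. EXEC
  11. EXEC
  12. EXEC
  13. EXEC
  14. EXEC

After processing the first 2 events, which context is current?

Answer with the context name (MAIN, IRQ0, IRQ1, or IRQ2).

Event 1 (EXEC): [MAIN] PC=0: NOP
Event 2 (EXEC): [MAIN] PC=1: DEC 5 -> ACC=-5

Answer: MAIN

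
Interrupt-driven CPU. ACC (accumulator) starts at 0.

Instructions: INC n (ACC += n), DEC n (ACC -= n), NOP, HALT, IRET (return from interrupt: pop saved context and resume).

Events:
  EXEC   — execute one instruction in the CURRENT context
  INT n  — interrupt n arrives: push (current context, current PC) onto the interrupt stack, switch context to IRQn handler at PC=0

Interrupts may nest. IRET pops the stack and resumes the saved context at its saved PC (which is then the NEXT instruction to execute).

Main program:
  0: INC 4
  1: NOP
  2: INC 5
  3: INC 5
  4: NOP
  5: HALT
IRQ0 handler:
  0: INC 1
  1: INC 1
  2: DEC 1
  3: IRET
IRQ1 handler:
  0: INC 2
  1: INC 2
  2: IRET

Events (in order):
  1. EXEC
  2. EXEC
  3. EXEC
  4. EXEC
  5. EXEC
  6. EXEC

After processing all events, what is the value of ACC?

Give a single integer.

Answer: 14

Derivation:
Event 1 (EXEC): [MAIN] PC=0: INC 4 -> ACC=4
Event 2 (EXEC): [MAIN] PC=1: NOP
Event 3 (EXEC): [MAIN] PC=2: INC 5 -> ACC=9
Event 4 (EXEC): [MAIN] PC=3: INC 5 -> ACC=14
Event 5 (EXEC): [MAIN] PC=4: NOP
Event 6 (EXEC): [MAIN] PC=5: HALT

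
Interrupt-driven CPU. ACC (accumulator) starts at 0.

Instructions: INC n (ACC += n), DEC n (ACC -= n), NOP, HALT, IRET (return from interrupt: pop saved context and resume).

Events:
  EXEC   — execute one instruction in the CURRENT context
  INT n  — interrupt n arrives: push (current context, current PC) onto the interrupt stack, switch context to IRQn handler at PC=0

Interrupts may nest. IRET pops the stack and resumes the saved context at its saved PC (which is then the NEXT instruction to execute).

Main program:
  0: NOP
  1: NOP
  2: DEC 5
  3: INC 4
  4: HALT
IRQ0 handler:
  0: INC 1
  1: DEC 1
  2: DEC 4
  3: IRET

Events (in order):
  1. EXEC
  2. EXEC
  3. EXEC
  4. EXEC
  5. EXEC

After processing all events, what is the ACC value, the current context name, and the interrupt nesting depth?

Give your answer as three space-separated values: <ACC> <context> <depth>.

Answer: -1 MAIN 0

Derivation:
Event 1 (EXEC): [MAIN] PC=0: NOP
Event 2 (EXEC): [MAIN] PC=1: NOP
Event 3 (EXEC): [MAIN] PC=2: DEC 5 -> ACC=-5
Event 4 (EXEC): [MAIN] PC=3: INC 4 -> ACC=-1
Event 5 (EXEC): [MAIN] PC=4: HALT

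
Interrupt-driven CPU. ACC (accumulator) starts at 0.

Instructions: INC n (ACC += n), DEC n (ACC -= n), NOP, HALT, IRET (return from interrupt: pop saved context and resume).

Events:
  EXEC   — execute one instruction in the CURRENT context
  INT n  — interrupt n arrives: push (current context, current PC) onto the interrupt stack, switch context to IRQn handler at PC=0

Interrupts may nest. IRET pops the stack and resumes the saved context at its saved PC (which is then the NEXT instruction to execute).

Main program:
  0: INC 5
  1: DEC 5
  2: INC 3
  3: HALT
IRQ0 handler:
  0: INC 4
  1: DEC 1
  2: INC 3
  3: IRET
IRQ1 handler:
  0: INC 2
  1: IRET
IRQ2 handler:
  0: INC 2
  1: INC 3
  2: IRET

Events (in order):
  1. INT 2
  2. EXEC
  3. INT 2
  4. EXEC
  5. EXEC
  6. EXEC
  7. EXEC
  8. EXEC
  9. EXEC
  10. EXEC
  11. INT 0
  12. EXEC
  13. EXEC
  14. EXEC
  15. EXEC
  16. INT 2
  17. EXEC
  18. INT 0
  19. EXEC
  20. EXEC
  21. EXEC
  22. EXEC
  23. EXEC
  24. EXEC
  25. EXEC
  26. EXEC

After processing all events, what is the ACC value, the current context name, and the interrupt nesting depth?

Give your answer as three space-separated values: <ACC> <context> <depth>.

Answer: 30 MAIN 0

Derivation:
Event 1 (INT 2): INT 2 arrives: push (MAIN, PC=0), enter IRQ2 at PC=0 (depth now 1)
Event 2 (EXEC): [IRQ2] PC=0: INC 2 -> ACC=2
Event 3 (INT 2): INT 2 arrives: push (IRQ2, PC=1), enter IRQ2 at PC=0 (depth now 2)
Event 4 (EXEC): [IRQ2] PC=0: INC 2 -> ACC=4
Event 5 (EXEC): [IRQ2] PC=1: INC 3 -> ACC=7
Event 6 (EXEC): [IRQ2] PC=2: IRET -> resume IRQ2 at PC=1 (depth now 1)
Event 7 (EXEC): [IRQ2] PC=1: INC 3 -> ACC=10
Event 8 (EXEC): [IRQ2] PC=2: IRET -> resume MAIN at PC=0 (depth now 0)
Event 9 (EXEC): [MAIN] PC=0: INC 5 -> ACC=15
Event 10 (EXEC): [MAIN] PC=1: DEC 5 -> ACC=10
Event 11 (INT 0): INT 0 arrives: push (MAIN, PC=2), enter IRQ0 at PC=0 (depth now 1)
Event 12 (EXEC): [IRQ0] PC=0: INC 4 -> ACC=14
Event 13 (EXEC): [IRQ0] PC=1: DEC 1 -> ACC=13
Event 14 (EXEC): [IRQ0] PC=2: INC 3 -> ACC=16
Event 15 (EXEC): [IRQ0] PC=3: IRET -> resume MAIN at PC=2 (depth now 0)
Event 16 (INT 2): INT 2 arrives: push (MAIN, PC=2), enter IRQ2 at PC=0 (depth now 1)
Event 17 (EXEC): [IRQ2] PC=0: INC 2 -> ACC=18
Event 18 (INT 0): INT 0 arrives: push (IRQ2, PC=1), enter IRQ0 at PC=0 (depth now 2)
Event 19 (EXEC): [IRQ0] PC=0: INC 4 -> ACC=22
Event 20 (EXEC): [IRQ0] PC=1: DEC 1 -> ACC=21
Event 21 (EXEC): [IRQ0] PC=2: INC 3 -> ACC=24
Event 22 (EXEC): [IRQ0] PC=3: IRET -> resume IRQ2 at PC=1 (depth now 1)
Event 23 (EXEC): [IRQ2] PC=1: INC 3 -> ACC=27
Event 24 (EXEC): [IRQ2] PC=2: IRET -> resume MAIN at PC=2 (depth now 0)
Event 25 (EXEC): [MAIN] PC=2: INC 3 -> ACC=30
Event 26 (EXEC): [MAIN] PC=3: HALT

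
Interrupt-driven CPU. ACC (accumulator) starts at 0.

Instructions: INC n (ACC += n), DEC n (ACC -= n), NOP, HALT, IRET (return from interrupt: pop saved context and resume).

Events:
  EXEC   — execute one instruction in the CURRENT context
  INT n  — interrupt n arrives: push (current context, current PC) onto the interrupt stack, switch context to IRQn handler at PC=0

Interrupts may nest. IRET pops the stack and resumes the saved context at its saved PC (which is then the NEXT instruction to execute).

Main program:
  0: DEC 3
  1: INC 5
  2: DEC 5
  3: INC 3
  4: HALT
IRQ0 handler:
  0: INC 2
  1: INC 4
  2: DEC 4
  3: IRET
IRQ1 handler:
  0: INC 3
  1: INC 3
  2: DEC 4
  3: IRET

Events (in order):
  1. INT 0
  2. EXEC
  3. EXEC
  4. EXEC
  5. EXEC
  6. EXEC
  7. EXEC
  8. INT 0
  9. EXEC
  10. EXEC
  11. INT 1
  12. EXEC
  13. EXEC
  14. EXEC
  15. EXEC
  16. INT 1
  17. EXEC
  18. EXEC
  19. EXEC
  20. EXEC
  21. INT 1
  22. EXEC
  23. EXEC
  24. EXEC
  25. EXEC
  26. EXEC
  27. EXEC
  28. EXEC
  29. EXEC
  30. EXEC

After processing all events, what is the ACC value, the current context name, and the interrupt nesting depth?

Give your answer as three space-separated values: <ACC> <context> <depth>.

Event 1 (INT 0): INT 0 arrives: push (MAIN, PC=0), enter IRQ0 at PC=0 (depth now 1)
Event 2 (EXEC): [IRQ0] PC=0: INC 2 -> ACC=2
Event 3 (EXEC): [IRQ0] PC=1: INC 4 -> ACC=6
Event 4 (EXEC): [IRQ0] PC=2: DEC 4 -> ACC=2
Event 5 (EXEC): [IRQ0] PC=3: IRET -> resume MAIN at PC=0 (depth now 0)
Event 6 (EXEC): [MAIN] PC=0: DEC 3 -> ACC=-1
Event 7 (EXEC): [MAIN] PC=1: INC 5 -> ACC=4
Event 8 (INT 0): INT 0 arrives: push (MAIN, PC=2), enter IRQ0 at PC=0 (depth now 1)
Event 9 (EXEC): [IRQ0] PC=0: INC 2 -> ACC=6
Event 10 (EXEC): [IRQ0] PC=1: INC 4 -> ACC=10
Event 11 (INT 1): INT 1 arrives: push (IRQ0, PC=2), enter IRQ1 at PC=0 (depth now 2)
Event 12 (EXEC): [IRQ1] PC=0: INC 3 -> ACC=13
Event 13 (EXEC): [IRQ1] PC=1: INC 3 -> ACC=16
Event 14 (EXEC): [IRQ1] PC=2: DEC 4 -> ACC=12
Event 15 (EXEC): [IRQ1] PC=3: IRET -> resume IRQ0 at PC=2 (depth now 1)
Event 16 (INT 1): INT 1 arrives: push (IRQ0, PC=2), enter IRQ1 at PC=0 (depth now 2)
Event 17 (EXEC): [IRQ1] PC=0: INC 3 -> ACC=15
Event 18 (EXEC): [IRQ1] PC=1: INC 3 -> ACC=18
Event 19 (EXEC): [IRQ1] PC=2: DEC 4 -> ACC=14
Event 20 (EXEC): [IRQ1] PC=3: IRET -> resume IRQ0 at PC=2 (depth now 1)
Event 21 (INT 1): INT 1 arrives: push (IRQ0, PC=2), enter IRQ1 at PC=0 (depth now 2)
Event 22 (EXEC): [IRQ1] PC=0: INC 3 -> ACC=17
Event 23 (EXEC): [IRQ1] PC=1: INC 3 -> ACC=20
Event 24 (EXEC): [IRQ1] PC=2: DEC 4 -> ACC=16
Event 25 (EXEC): [IRQ1] PC=3: IRET -> resume IRQ0 at PC=2 (depth now 1)
Event 26 (EXEC): [IRQ0] PC=2: DEC 4 -> ACC=12
Event 27 (EXEC): [IRQ0] PC=3: IRET -> resume MAIN at PC=2 (depth now 0)
Event 28 (EXEC): [MAIN] PC=2: DEC 5 -> ACC=7
Event 29 (EXEC): [MAIN] PC=3: INC 3 -> ACC=10
Event 30 (EXEC): [MAIN] PC=4: HALT

Answer: 10 MAIN 0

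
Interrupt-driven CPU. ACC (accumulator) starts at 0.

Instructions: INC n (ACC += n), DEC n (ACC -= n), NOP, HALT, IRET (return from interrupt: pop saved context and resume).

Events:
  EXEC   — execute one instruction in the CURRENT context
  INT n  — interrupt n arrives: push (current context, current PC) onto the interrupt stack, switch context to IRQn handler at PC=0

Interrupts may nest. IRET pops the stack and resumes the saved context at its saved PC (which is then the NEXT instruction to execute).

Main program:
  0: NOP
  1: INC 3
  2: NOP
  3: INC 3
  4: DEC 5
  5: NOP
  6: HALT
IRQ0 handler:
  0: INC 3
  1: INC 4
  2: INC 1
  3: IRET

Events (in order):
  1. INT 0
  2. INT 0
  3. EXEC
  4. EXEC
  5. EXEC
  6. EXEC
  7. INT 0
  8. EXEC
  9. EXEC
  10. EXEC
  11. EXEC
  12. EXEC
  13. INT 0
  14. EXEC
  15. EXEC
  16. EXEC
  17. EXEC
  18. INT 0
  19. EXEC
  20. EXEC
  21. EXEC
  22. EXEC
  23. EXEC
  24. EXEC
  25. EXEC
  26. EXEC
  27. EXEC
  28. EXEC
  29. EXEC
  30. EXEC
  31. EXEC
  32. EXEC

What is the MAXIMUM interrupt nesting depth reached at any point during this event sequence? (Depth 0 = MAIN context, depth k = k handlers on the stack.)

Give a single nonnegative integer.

Event 1 (INT 0): INT 0 arrives: push (MAIN, PC=0), enter IRQ0 at PC=0 (depth now 1) [depth=1]
Event 2 (INT 0): INT 0 arrives: push (IRQ0, PC=0), enter IRQ0 at PC=0 (depth now 2) [depth=2]
Event 3 (EXEC): [IRQ0] PC=0: INC 3 -> ACC=3 [depth=2]
Event 4 (EXEC): [IRQ0] PC=1: INC 4 -> ACC=7 [depth=2]
Event 5 (EXEC): [IRQ0] PC=2: INC 1 -> ACC=8 [depth=2]
Event 6 (EXEC): [IRQ0] PC=3: IRET -> resume IRQ0 at PC=0 (depth now 1) [depth=1]
Event 7 (INT 0): INT 0 arrives: push (IRQ0, PC=0), enter IRQ0 at PC=0 (depth now 2) [depth=2]
Event 8 (EXEC): [IRQ0] PC=0: INC 3 -> ACC=11 [depth=2]
Event 9 (EXEC): [IRQ0] PC=1: INC 4 -> ACC=15 [depth=2]
Event 10 (EXEC): [IRQ0] PC=2: INC 1 -> ACC=16 [depth=2]
Event 11 (EXEC): [IRQ0] PC=3: IRET -> resume IRQ0 at PC=0 (depth now 1) [depth=1]
Event 12 (EXEC): [IRQ0] PC=0: INC 3 -> ACC=19 [depth=1]
Event 13 (INT 0): INT 0 arrives: push (IRQ0, PC=1), enter IRQ0 at PC=0 (depth now 2) [depth=2]
Event 14 (EXEC): [IRQ0] PC=0: INC 3 -> ACC=22 [depth=2]
Event 15 (EXEC): [IRQ0] PC=1: INC 4 -> ACC=26 [depth=2]
Event 16 (EXEC): [IRQ0] PC=2: INC 1 -> ACC=27 [depth=2]
Event 17 (EXEC): [IRQ0] PC=3: IRET -> resume IRQ0 at PC=1 (depth now 1) [depth=1]
Event 18 (INT 0): INT 0 arrives: push (IRQ0, PC=1), enter IRQ0 at PC=0 (depth now 2) [depth=2]
Event 19 (EXEC): [IRQ0] PC=0: INC 3 -> ACC=30 [depth=2]
Event 20 (EXEC): [IRQ0] PC=1: INC 4 -> ACC=34 [depth=2]
Event 21 (EXEC): [IRQ0] PC=2: INC 1 -> ACC=35 [depth=2]
Event 22 (EXEC): [IRQ0] PC=3: IRET -> resume IRQ0 at PC=1 (depth now 1) [depth=1]
Event 23 (EXEC): [IRQ0] PC=1: INC 4 -> ACC=39 [depth=1]
Event 24 (EXEC): [IRQ0] PC=2: INC 1 -> ACC=40 [depth=1]
Event 25 (EXEC): [IRQ0] PC=3: IRET -> resume MAIN at PC=0 (depth now 0) [depth=0]
Event 26 (EXEC): [MAIN] PC=0: NOP [depth=0]
Event 27 (EXEC): [MAIN] PC=1: INC 3 -> ACC=43 [depth=0]
Event 28 (EXEC): [MAIN] PC=2: NOP [depth=0]
Event 29 (EXEC): [MAIN] PC=3: INC 3 -> ACC=46 [depth=0]
Event 30 (EXEC): [MAIN] PC=4: DEC 5 -> ACC=41 [depth=0]
Event 31 (EXEC): [MAIN] PC=5: NOP [depth=0]
Event 32 (EXEC): [MAIN] PC=6: HALT [depth=0]
Max depth observed: 2

Answer: 2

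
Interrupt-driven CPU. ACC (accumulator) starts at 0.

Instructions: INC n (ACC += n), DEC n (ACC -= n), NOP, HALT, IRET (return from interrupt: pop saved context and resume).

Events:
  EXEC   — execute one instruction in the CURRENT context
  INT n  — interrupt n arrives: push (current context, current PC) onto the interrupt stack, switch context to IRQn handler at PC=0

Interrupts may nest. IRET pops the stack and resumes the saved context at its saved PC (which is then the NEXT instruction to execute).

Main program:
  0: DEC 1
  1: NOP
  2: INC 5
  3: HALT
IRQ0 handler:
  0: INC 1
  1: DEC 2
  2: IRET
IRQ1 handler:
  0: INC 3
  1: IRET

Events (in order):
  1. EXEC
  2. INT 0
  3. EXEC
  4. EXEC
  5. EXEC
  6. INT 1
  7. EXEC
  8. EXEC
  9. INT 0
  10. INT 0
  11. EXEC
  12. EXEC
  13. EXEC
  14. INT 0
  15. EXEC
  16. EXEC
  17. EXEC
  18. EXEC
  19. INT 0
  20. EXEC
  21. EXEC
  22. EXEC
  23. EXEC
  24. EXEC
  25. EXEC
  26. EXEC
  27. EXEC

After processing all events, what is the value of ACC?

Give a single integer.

Answer: 2

Derivation:
Event 1 (EXEC): [MAIN] PC=0: DEC 1 -> ACC=-1
Event 2 (INT 0): INT 0 arrives: push (MAIN, PC=1), enter IRQ0 at PC=0 (depth now 1)
Event 3 (EXEC): [IRQ0] PC=0: INC 1 -> ACC=0
Event 4 (EXEC): [IRQ0] PC=1: DEC 2 -> ACC=-2
Event 5 (EXEC): [IRQ0] PC=2: IRET -> resume MAIN at PC=1 (depth now 0)
Event 6 (INT 1): INT 1 arrives: push (MAIN, PC=1), enter IRQ1 at PC=0 (depth now 1)
Event 7 (EXEC): [IRQ1] PC=0: INC 3 -> ACC=1
Event 8 (EXEC): [IRQ1] PC=1: IRET -> resume MAIN at PC=1 (depth now 0)
Event 9 (INT 0): INT 0 arrives: push (MAIN, PC=1), enter IRQ0 at PC=0 (depth now 1)
Event 10 (INT 0): INT 0 arrives: push (IRQ0, PC=0), enter IRQ0 at PC=0 (depth now 2)
Event 11 (EXEC): [IRQ0] PC=0: INC 1 -> ACC=2
Event 12 (EXEC): [IRQ0] PC=1: DEC 2 -> ACC=0
Event 13 (EXEC): [IRQ0] PC=2: IRET -> resume IRQ0 at PC=0 (depth now 1)
Event 14 (INT 0): INT 0 arrives: push (IRQ0, PC=0), enter IRQ0 at PC=0 (depth now 2)
Event 15 (EXEC): [IRQ0] PC=0: INC 1 -> ACC=1
Event 16 (EXEC): [IRQ0] PC=1: DEC 2 -> ACC=-1
Event 17 (EXEC): [IRQ0] PC=2: IRET -> resume IRQ0 at PC=0 (depth now 1)
Event 18 (EXEC): [IRQ0] PC=0: INC 1 -> ACC=0
Event 19 (INT 0): INT 0 arrives: push (IRQ0, PC=1), enter IRQ0 at PC=0 (depth now 2)
Event 20 (EXEC): [IRQ0] PC=0: INC 1 -> ACC=1
Event 21 (EXEC): [IRQ0] PC=1: DEC 2 -> ACC=-1
Event 22 (EXEC): [IRQ0] PC=2: IRET -> resume IRQ0 at PC=1 (depth now 1)
Event 23 (EXEC): [IRQ0] PC=1: DEC 2 -> ACC=-3
Event 24 (EXEC): [IRQ0] PC=2: IRET -> resume MAIN at PC=1 (depth now 0)
Event 25 (EXEC): [MAIN] PC=1: NOP
Event 26 (EXEC): [MAIN] PC=2: INC 5 -> ACC=2
Event 27 (EXEC): [MAIN] PC=3: HALT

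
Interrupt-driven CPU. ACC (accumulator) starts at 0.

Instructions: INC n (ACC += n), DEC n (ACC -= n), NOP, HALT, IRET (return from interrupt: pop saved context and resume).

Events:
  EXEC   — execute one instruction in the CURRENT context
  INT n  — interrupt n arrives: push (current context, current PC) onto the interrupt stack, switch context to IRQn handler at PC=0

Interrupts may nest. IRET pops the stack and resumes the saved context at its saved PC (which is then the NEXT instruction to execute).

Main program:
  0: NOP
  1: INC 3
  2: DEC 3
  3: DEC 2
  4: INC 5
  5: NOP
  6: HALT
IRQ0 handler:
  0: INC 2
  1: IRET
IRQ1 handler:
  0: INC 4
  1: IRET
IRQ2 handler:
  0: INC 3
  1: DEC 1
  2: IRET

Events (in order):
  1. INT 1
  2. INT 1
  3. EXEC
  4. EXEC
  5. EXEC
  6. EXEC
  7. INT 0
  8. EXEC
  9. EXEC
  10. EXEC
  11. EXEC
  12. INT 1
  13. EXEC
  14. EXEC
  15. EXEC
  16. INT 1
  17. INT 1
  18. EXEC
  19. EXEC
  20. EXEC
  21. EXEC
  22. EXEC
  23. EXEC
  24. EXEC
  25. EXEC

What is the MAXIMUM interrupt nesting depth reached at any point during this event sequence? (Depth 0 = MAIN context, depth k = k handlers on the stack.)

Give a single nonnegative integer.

Answer: 2

Derivation:
Event 1 (INT 1): INT 1 arrives: push (MAIN, PC=0), enter IRQ1 at PC=0 (depth now 1) [depth=1]
Event 2 (INT 1): INT 1 arrives: push (IRQ1, PC=0), enter IRQ1 at PC=0 (depth now 2) [depth=2]
Event 3 (EXEC): [IRQ1] PC=0: INC 4 -> ACC=4 [depth=2]
Event 4 (EXEC): [IRQ1] PC=1: IRET -> resume IRQ1 at PC=0 (depth now 1) [depth=1]
Event 5 (EXEC): [IRQ1] PC=0: INC 4 -> ACC=8 [depth=1]
Event 6 (EXEC): [IRQ1] PC=1: IRET -> resume MAIN at PC=0 (depth now 0) [depth=0]
Event 7 (INT 0): INT 0 arrives: push (MAIN, PC=0), enter IRQ0 at PC=0 (depth now 1) [depth=1]
Event 8 (EXEC): [IRQ0] PC=0: INC 2 -> ACC=10 [depth=1]
Event 9 (EXEC): [IRQ0] PC=1: IRET -> resume MAIN at PC=0 (depth now 0) [depth=0]
Event 10 (EXEC): [MAIN] PC=0: NOP [depth=0]
Event 11 (EXEC): [MAIN] PC=1: INC 3 -> ACC=13 [depth=0]
Event 12 (INT 1): INT 1 arrives: push (MAIN, PC=2), enter IRQ1 at PC=0 (depth now 1) [depth=1]
Event 13 (EXEC): [IRQ1] PC=0: INC 4 -> ACC=17 [depth=1]
Event 14 (EXEC): [IRQ1] PC=1: IRET -> resume MAIN at PC=2 (depth now 0) [depth=0]
Event 15 (EXEC): [MAIN] PC=2: DEC 3 -> ACC=14 [depth=0]
Event 16 (INT 1): INT 1 arrives: push (MAIN, PC=3), enter IRQ1 at PC=0 (depth now 1) [depth=1]
Event 17 (INT 1): INT 1 arrives: push (IRQ1, PC=0), enter IRQ1 at PC=0 (depth now 2) [depth=2]
Event 18 (EXEC): [IRQ1] PC=0: INC 4 -> ACC=18 [depth=2]
Event 19 (EXEC): [IRQ1] PC=1: IRET -> resume IRQ1 at PC=0 (depth now 1) [depth=1]
Event 20 (EXEC): [IRQ1] PC=0: INC 4 -> ACC=22 [depth=1]
Event 21 (EXEC): [IRQ1] PC=1: IRET -> resume MAIN at PC=3 (depth now 0) [depth=0]
Event 22 (EXEC): [MAIN] PC=3: DEC 2 -> ACC=20 [depth=0]
Event 23 (EXEC): [MAIN] PC=4: INC 5 -> ACC=25 [depth=0]
Event 24 (EXEC): [MAIN] PC=5: NOP [depth=0]
Event 25 (EXEC): [MAIN] PC=6: HALT [depth=0]
Max depth observed: 2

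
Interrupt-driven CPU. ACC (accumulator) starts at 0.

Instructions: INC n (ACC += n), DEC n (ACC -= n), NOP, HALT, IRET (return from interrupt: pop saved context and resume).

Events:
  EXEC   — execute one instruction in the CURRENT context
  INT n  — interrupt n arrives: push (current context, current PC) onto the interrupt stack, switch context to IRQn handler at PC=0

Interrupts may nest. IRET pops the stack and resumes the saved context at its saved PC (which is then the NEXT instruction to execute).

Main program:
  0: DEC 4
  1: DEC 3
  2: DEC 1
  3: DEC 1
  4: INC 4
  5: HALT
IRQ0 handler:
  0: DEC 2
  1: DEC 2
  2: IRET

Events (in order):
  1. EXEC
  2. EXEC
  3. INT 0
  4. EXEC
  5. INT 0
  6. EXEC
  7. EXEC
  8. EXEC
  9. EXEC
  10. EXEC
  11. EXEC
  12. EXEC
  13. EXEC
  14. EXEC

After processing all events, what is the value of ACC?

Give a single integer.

Answer: -13

Derivation:
Event 1 (EXEC): [MAIN] PC=0: DEC 4 -> ACC=-4
Event 2 (EXEC): [MAIN] PC=1: DEC 3 -> ACC=-7
Event 3 (INT 0): INT 0 arrives: push (MAIN, PC=2), enter IRQ0 at PC=0 (depth now 1)
Event 4 (EXEC): [IRQ0] PC=0: DEC 2 -> ACC=-9
Event 5 (INT 0): INT 0 arrives: push (IRQ0, PC=1), enter IRQ0 at PC=0 (depth now 2)
Event 6 (EXEC): [IRQ0] PC=0: DEC 2 -> ACC=-11
Event 7 (EXEC): [IRQ0] PC=1: DEC 2 -> ACC=-13
Event 8 (EXEC): [IRQ0] PC=2: IRET -> resume IRQ0 at PC=1 (depth now 1)
Event 9 (EXEC): [IRQ0] PC=1: DEC 2 -> ACC=-15
Event 10 (EXEC): [IRQ0] PC=2: IRET -> resume MAIN at PC=2 (depth now 0)
Event 11 (EXEC): [MAIN] PC=2: DEC 1 -> ACC=-16
Event 12 (EXEC): [MAIN] PC=3: DEC 1 -> ACC=-17
Event 13 (EXEC): [MAIN] PC=4: INC 4 -> ACC=-13
Event 14 (EXEC): [MAIN] PC=5: HALT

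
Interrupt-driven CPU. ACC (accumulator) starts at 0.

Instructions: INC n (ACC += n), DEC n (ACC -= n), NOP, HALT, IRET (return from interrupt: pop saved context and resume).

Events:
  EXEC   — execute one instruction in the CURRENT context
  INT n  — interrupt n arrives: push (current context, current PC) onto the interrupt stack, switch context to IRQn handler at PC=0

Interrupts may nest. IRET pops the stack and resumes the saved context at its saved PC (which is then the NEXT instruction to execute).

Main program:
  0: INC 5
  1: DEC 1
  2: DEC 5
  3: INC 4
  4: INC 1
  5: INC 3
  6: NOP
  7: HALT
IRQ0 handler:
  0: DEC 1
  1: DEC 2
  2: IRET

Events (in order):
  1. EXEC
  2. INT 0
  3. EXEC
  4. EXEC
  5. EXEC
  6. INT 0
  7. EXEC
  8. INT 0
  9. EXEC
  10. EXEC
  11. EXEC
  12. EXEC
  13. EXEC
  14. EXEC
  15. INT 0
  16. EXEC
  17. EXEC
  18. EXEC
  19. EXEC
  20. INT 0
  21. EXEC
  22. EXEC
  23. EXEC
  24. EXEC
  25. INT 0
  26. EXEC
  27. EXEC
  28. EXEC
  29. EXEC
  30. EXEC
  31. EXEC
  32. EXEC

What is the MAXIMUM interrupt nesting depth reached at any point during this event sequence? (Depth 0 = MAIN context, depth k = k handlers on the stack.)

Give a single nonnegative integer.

Event 1 (EXEC): [MAIN] PC=0: INC 5 -> ACC=5 [depth=0]
Event 2 (INT 0): INT 0 arrives: push (MAIN, PC=1), enter IRQ0 at PC=0 (depth now 1) [depth=1]
Event 3 (EXEC): [IRQ0] PC=0: DEC 1 -> ACC=4 [depth=1]
Event 4 (EXEC): [IRQ0] PC=1: DEC 2 -> ACC=2 [depth=1]
Event 5 (EXEC): [IRQ0] PC=2: IRET -> resume MAIN at PC=1 (depth now 0) [depth=0]
Event 6 (INT 0): INT 0 arrives: push (MAIN, PC=1), enter IRQ0 at PC=0 (depth now 1) [depth=1]
Event 7 (EXEC): [IRQ0] PC=0: DEC 1 -> ACC=1 [depth=1]
Event 8 (INT 0): INT 0 arrives: push (IRQ0, PC=1), enter IRQ0 at PC=0 (depth now 2) [depth=2]
Event 9 (EXEC): [IRQ0] PC=0: DEC 1 -> ACC=0 [depth=2]
Event 10 (EXEC): [IRQ0] PC=1: DEC 2 -> ACC=-2 [depth=2]
Event 11 (EXEC): [IRQ0] PC=2: IRET -> resume IRQ0 at PC=1 (depth now 1) [depth=1]
Event 12 (EXEC): [IRQ0] PC=1: DEC 2 -> ACC=-4 [depth=1]
Event 13 (EXEC): [IRQ0] PC=2: IRET -> resume MAIN at PC=1 (depth now 0) [depth=0]
Event 14 (EXEC): [MAIN] PC=1: DEC 1 -> ACC=-5 [depth=0]
Event 15 (INT 0): INT 0 arrives: push (MAIN, PC=2), enter IRQ0 at PC=0 (depth now 1) [depth=1]
Event 16 (EXEC): [IRQ0] PC=0: DEC 1 -> ACC=-6 [depth=1]
Event 17 (EXEC): [IRQ0] PC=1: DEC 2 -> ACC=-8 [depth=1]
Event 18 (EXEC): [IRQ0] PC=2: IRET -> resume MAIN at PC=2 (depth now 0) [depth=0]
Event 19 (EXEC): [MAIN] PC=2: DEC 5 -> ACC=-13 [depth=0]
Event 20 (INT 0): INT 0 arrives: push (MAIN, PC=3), enter IRQ0 at PC=0 (depth now 1) [depth=1]
Event 21 (EXEC): [IRQ0] PC=0: DEC 1 -> ACC=-14 [depth=1]
Event 22 (EXEC): [IRQ0] PC=1: DEC 2 -> ACC=-16 [depth=1]
Event 23 (EXEC): [IRQ0] PC=2: IRET -> resume MAIN at PC=3 (depth now 0) [depth=0]
Event 24 (EXEC): [MAIN] PC=3: INC 4 -> ACC=-12 [depth=0]
Event 25 (INT 0): INT 0 arrives: push (MAIN, PC=4), enter IRQ0 at PC=0 (depth now 1) [depth=1]
Event 26 (EXEC): [IRQ0] PC=0: DEC 1 -> ACC=-13 [depth=1]
Event 27 (EXEC): [IRQ0] PC=1: DEC 2 -> ACC=-15 [depth=1]
Event 28 (EXEC): [IRQ0] PC=2: IRET -> resume MAIN at PC=4 (depth now 0) [depth=0]
Event 29 (EXEC): [MAIN] PC=4: INC 1 -> ACC=-14 [depth=0]
Event 30 (EXEC): [MAIN] PC=5: INC 3 -> ACC=-11 [depth=0]
Event 31 (EXEC): [MAIN] PC=6: NOP [depth=0]
Event 32 (EXEC): [MAIN] PC=7: HALT [depth=0]
Max depth observed: 2

Answer: 2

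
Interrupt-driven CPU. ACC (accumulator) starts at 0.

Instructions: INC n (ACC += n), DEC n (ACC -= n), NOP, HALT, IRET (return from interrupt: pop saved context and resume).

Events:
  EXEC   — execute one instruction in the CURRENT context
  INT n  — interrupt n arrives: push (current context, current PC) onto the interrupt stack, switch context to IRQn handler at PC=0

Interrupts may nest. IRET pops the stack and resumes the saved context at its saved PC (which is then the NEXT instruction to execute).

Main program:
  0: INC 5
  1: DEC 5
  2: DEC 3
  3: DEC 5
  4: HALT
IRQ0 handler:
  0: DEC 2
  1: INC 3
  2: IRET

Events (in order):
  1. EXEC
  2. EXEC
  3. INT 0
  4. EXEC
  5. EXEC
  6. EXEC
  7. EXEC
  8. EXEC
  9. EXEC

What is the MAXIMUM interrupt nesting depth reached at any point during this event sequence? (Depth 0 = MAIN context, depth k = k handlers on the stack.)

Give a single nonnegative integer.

Event 1 (EXEC): [MAIN] PC=0: INC 5 -> ACC=5 [depth=0]
Event 2 (EXEC): [MAIN] PC=1: DEC 5 -> ACC=0 [depth=0]
Event 3 (INT 0): INT 0 arrives: push (MAIN, PC=2), enter IRQ0 at PC=0 (depth now 1) [depth=1]
Event 4 (EXEC): [IRQ0] PC=0: DEC 2 -> ACC=-2 [depth=1]
Event 5 (EXEC): [IRQ0] PC=1: INC 3 -> ACC=1 [depth=1]
Event 6 (EXEC): [IRQ0] PC=2: IRET -> resume MAIN at PC=2 (depth now 0) [depth=0]
Event 7 (EXEC): [MAIN] PC=2: DEC 3 -> ACC=-2 [depth=0]
Event 8 (EXEC): [MAIN] PC=3: DEC 5 -> ACC=-7 [depth=0]
Event 9 (EXEC): [MAIN] PC=4: HALT [depth=0]
Max depth observed: 1

Answer: 1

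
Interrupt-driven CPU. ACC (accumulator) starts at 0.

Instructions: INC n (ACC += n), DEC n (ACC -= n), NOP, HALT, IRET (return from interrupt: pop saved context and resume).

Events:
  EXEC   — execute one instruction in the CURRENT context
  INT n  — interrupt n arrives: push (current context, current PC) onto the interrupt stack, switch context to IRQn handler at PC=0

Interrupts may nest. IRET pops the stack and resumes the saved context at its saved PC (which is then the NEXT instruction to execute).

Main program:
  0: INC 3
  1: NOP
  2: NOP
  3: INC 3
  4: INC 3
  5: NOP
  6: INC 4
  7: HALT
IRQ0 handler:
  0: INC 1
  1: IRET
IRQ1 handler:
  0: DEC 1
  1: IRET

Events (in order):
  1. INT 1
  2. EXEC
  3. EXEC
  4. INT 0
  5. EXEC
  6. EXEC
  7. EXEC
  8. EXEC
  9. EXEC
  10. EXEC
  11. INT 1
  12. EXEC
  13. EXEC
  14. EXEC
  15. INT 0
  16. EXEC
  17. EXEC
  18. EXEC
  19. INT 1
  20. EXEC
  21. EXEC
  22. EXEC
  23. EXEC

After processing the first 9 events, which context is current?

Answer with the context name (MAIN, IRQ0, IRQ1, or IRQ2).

Answer: MAIN

Derivation:
Event 1 (INT 1): INT 1 arrives: push (MAIN, PC=0), enter IRQ1 at PC=0 (depth now 1)
Event 2 (EXEC): [IRQ1] PC=0: DEC 1 -> ACC=-1
Event 3 (EXEC): [IRQ1] PC=1: IRET -> resume MAIN at PC=0 (depth now 0)
Event 4 (INT 0): INT 0 arrives: push (MAIN, PC=0), enter IRQ0 at PC=0 (depth now 1)
Event 5 (EXEC): [IRQ0] PC=0: INC 1 -> ACC=0
Event 6 (EXEC): [IRQ0] PC=1: IRET -> resume MAIN at PC=0 (depth now 0)
Event 7 (EXEC): [MAIN] PC=0: INC 3 -> ACC=3
Event 8 (EXEC): [MAIN] PC=1: NOP
Event 9 (EXEC): [MAIN] PC=2: NOP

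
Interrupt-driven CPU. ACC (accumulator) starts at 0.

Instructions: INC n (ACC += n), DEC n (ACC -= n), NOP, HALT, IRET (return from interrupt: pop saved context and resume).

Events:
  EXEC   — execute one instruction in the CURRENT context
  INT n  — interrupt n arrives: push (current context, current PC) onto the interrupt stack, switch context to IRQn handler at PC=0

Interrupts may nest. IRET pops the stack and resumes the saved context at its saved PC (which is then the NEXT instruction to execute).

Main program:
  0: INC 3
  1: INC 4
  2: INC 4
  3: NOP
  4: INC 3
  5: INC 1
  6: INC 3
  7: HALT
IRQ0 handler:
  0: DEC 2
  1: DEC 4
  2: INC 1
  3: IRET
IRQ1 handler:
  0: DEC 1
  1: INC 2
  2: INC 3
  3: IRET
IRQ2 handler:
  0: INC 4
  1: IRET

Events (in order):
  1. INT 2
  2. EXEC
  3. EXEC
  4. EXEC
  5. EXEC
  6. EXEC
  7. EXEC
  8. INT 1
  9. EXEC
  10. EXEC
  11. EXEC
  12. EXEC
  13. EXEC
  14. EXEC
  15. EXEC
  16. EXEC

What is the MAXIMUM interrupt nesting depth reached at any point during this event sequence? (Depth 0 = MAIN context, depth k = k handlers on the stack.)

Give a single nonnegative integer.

Answer: 1

Derivation:
Event 1 (INT 2): INT 2 arrives: push (MAIN, PC=0), enter IRQ2 at PC=0 (depth now 1) [depth=1]
Event 2 (EXEC): [IRQ2] PC=0: INC 4 -> ACC=4 [depth=1]
Event 3 (EXEC): [IRQ2] PC=1: IRET -> resume MAIN at PC=0 (depth now 0) [depth=0]
Event 4 (EXEC): [MAIN] PC=0: INC 3 -> ACC=7 [depth=0]
Event 5 (EXEC): [MAIN] PC=1: INC 4 -> ACC=11 [depth=0]
Event 6 (EXEC): [MAIN] PC=2: INC 4 -> ACC=15 [depth=0]
Event 7 (EXEC): [MAIN] PC=3: NOP [depth=0]
Event 8 (INT 1): INT 1 arrives: push (MAIN, PC=4), enter IRQ1 at PC=0 (depth now 1) [depth=1]
Event 9 (EXEC): [IRQ1] PC=0: DEC 1 -> ACC=14 [depth=1]
Event 10 (EXEC): [IRQ1] PC=1: INC 2 -> ACC=16 [depth=1]
Event 11 (EXEC): [IRQ1] PC=2: INC 3 -> ACC=19 [depth=1]
Event 12 (EXEC): [IRQ1] PC=3: IRET -> resume MAIN at PC=4 (depth now 0) [depth=0]
Event 13 (EXEC): [MAIN] PC=4: INC 3 -> ACC=22 [depth=0]
Event 14 (EXEC): [MAIN] PC=5: INC 1 -> ACC=23 [depth=0]
Event 15 (EXEC): [MAIN] PC=6: INC 3 -> ACC=26 [depth=0]
Event 16 (EXEC): [MAIN] PC=7: HALT [depth=0]
Max depth observed: 1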